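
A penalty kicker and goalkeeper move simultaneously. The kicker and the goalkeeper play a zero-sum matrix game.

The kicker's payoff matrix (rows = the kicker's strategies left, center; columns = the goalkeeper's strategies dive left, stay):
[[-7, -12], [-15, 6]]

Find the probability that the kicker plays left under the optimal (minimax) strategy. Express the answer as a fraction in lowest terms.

21/26

Row minima are -12 and -15, so the kicker's maximin is -12; column maxima are -7 and 6, so the goalkeeper's minimax is -7. These differ, so the equilibrium is in mixed strategies.
Let the kicker play left with probability p. The goalkeeper is indifferent when −7p − 15(1−p) = −12p + 6(1−p), giving p = 21/26.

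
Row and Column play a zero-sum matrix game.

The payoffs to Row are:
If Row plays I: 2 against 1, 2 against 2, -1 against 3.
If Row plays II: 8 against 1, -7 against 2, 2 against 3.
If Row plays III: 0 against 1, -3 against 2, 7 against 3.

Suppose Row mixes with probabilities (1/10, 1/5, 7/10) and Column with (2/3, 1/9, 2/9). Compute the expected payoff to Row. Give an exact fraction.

Against (2/3, 1/9, 2/9), each row's expected payoff is I: 4/3; II: 5; III: 11/9.
Taking the (1/10, 1/5, 7/10)-weighted average: (1/10)·(4/3) + (1/5)·(5) + (7/10)·(11/9) = 179/90.

179/90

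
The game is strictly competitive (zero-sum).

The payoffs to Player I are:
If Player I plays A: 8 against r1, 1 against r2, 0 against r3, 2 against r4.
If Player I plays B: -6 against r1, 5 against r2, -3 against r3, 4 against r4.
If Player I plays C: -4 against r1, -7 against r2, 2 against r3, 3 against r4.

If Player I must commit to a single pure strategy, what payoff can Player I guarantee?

The worst-case payoff for each row is A: 0, B: -6, C: -7.
The best of these is 0.

0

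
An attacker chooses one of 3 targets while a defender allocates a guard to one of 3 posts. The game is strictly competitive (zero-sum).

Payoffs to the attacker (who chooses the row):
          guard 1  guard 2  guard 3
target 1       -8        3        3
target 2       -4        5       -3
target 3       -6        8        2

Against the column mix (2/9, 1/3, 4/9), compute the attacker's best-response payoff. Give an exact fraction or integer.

20/9

target 1: (-8)·(2/9) + (3)·(1/3) + (3)·(4/9) = 5/9.
target 2: (-4)·(2/9) + (5)·(1/3) + (-3)·(4/9) = -5/9.
target 3: (-6)·(2/9) + (8)·(1/3) + (2)·(4/9) = 20/9.
The best pure response is target 3 with expected payoff 20/9.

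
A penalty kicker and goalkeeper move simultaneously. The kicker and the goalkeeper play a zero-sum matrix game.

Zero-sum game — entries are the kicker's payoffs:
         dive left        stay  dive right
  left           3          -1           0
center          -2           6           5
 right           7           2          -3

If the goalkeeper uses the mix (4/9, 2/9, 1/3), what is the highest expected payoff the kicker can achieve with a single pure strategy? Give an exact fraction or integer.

23/9

left: (3)·(4/9) + (-1)·(2/9) + (0)·(1/3) = 10/9.
center: (-2)·(4/9) + (6)·(2/9) + (5)·(1/3) = 19/9.
right: (7)·(4/9) + (2)·(2/9) + (-3)·(1/3) = 23/9.
The best pure response is right with expected payoff 23/9.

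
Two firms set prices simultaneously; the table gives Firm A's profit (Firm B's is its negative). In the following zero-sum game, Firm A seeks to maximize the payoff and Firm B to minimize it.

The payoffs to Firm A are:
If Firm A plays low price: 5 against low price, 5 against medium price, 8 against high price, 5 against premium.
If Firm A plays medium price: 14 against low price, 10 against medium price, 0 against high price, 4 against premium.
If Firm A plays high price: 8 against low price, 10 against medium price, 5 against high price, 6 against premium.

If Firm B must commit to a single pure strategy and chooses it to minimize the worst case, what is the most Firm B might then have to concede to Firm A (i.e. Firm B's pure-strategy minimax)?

The worst case (largest entry) in each column is low price: 14, medium price: 10, high price: 8, premium: 6.
The best (smallest) of these is 6.

6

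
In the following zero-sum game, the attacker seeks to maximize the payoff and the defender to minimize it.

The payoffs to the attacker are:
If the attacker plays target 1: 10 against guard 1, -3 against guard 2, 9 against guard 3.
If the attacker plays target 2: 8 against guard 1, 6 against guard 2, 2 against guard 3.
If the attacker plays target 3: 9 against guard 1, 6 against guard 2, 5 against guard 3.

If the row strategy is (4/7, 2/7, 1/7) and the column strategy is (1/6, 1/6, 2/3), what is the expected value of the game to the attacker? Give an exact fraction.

Against (1/6, 1/6, 2/3), each row's expected payoff is target 1: 43/6; target 2: 11/3; target 3: 35/6.
Taking the (4/7, 2/7, 1/7)-weighted average: (4/7)·(43/6) + (2/7)·(11/3) + (1/7)·(35/6) = 251/42.

251/42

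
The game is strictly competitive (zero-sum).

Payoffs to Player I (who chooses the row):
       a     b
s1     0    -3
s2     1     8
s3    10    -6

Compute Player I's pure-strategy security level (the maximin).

The worst-case payoff for each row is s1: -3, s2: 1, s3: -6.
The best of these is 1.

1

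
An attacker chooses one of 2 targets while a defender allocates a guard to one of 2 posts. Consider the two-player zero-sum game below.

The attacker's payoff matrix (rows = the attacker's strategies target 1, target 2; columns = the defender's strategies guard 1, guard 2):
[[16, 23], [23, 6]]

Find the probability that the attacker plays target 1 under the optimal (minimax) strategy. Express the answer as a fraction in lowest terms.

17/24

Row minima are 16 and 6, so the attacker's maximin is 16; column maxima are 23 and 23, so the defender's minimax is 23. These differ, so the equilibrium is in mixed strategies.
Let the attacker play target 1 with probability p. The defender is indifferent when 16p + 23(1−p) = 23p + 6(1−p), giving p = 17/24.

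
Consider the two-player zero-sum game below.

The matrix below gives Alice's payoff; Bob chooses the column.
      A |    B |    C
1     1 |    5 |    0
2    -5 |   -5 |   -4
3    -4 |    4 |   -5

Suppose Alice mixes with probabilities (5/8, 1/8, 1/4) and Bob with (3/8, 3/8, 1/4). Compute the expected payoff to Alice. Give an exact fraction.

1/2

Against (3/8, 3/8, 1/4), each row's expected payoff is 1: 9/4; 2: -19/4; 3: -5/4.
Taking the (5/8, 1/8, 1/4)-weighted average: (5/8)·(9/4) + (1/8)·(-19/4) + (1/4)·(-5/4) = 1/2.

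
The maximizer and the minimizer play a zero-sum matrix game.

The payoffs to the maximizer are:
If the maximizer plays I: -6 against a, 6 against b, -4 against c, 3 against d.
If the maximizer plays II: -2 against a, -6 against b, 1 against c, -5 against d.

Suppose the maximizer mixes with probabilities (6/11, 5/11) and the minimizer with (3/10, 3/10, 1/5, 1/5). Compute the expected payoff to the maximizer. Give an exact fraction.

Against (3/10, 3/10, 1/5, 1/5), each row's expected payoff is I: -1/5; II: -16/5.
Taking the (6/11, 5/11)-weighted average: (6/11)·(-1/5) + (5/11)·(-16/5) = -86/55.

-86/55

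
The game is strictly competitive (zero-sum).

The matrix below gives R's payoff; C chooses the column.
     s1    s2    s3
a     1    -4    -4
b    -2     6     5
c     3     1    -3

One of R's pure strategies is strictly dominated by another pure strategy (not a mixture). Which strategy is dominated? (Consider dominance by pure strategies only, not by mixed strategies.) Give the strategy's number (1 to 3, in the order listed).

Compare a with c: 3 > 1, 1 > -4, -3 > -4.
So c strictly dominates a for R; a is strictly dominated.

1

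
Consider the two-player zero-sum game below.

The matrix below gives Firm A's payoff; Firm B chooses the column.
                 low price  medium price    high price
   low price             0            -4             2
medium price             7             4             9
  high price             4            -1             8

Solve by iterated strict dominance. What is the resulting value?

Column low price is strictly dominated by medium price for Firm B (-4<0, 4<7, -1<4); eliminate low price.
Column high price is strictly dominated by medium price for Firm B (-4<2, 4<9, -1<8); eliminate high price.
Row low price is strictly dominated by row medium price (4>-4); eliminate low price.
Row high price is strictly dominated by row medium price (4>-1); eliminate high price.
Only (medium price, medium price) remains, with payoff 4.

4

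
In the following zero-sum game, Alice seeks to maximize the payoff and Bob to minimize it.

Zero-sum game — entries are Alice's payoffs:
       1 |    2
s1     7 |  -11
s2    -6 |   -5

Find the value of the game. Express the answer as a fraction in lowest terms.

-101/19

Row minima are -11 and -6, so Alice's maximin is -6; column maxima are 7 and -5, so Bob's minimax is -5. These differ, so the equilibrium is in mixed strategies.
Let Alice play s1 with probability p. Bob is indifferent when 7p − 6(1−p) = −11p − 5(1−p), giving p = 1/19.
Let Bob play 1 with probability q. Alice is indifferent when 7q − 11(1−q) = −6q − 5(1−q), giving q = 6/19.
The value is 7·(6/19) + (-11)·(13/19) = -101/19.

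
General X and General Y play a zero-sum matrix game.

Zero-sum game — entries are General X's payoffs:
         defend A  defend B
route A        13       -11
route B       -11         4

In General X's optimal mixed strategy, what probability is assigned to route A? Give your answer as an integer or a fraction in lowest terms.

5/13

Row minima are -11 and -11, so General X's maximin is -11; column maxima are 13 and 4, so General Y's minimax is 4. These differ, so the equilibrium is in mixed strategies.
Let General X play route A with probability p. General Y is indifferent when 13p − 11(1−p) = −11p + 4(1−p), giving p = 5/13.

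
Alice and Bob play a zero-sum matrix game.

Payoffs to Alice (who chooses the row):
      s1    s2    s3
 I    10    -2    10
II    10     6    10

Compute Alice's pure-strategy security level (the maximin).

6

The worst-case payoff for each row is I: -2, II: 6.
The best of these is 6.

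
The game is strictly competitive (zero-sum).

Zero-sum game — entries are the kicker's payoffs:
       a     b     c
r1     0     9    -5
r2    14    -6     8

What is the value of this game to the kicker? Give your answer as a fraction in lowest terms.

Column a is strictly dominated by c for the goalkeeper (it gives the kicker more in every row).
The remaining 2×2 game on (r1, r2) × (b, c) has no saddle point. Let the kicker play r1 with probability p; indifference gives 9p − 6(1−p) = −5p + 8(1−p), so p = 1/2.
Similarly the goalkeeper's optimal q on b is 13/28, and the value is 9·(13/28) + (-5)·(15/28) = 3/2.

3/2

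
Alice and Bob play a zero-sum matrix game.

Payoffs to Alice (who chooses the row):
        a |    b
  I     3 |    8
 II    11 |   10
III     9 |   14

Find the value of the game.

32/3

Row I is strictly dominated by row III, so Alice never plays it.
The remaining 2×2 game on (II, III) × (a, b) has no saddle point. Let Alice play II with probability p; indifference gives 11p + 9(1−p) = 10p + 14(1−p), so p = 5/6.
Similarly Bob's optimal q on a is 2/3, and the value is 11·(2/3) + (10)·(1/3) = 32/3.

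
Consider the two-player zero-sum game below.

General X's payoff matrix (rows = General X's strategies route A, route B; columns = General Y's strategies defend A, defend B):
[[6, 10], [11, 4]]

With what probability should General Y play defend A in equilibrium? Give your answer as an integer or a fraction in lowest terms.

Row minima are 6 and 4, so General X's maximin is 6; column maxima are 11 and 10, so General Y's minimax is 10. These differ, so the equilibrium is in mixed strategies.
Let General Y play defend A with probability q. General X is indifferent when 6q + 10(1−q) = 11q + 4(1−q), giving q = 6/11.

6/11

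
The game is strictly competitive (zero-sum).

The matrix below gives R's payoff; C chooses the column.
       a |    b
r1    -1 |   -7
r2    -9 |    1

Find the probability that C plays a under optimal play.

Row minima are -7 and -9, so R's maximin is -7; column maxima are -1 and 1, so C's minimax is -1. These differ, so the equilibrium is in mixed strategies.
Let C play a with probability q. R is indifferent when −q − 7(1−q) = −9q + (1−q), giving q = 1/2.

1/2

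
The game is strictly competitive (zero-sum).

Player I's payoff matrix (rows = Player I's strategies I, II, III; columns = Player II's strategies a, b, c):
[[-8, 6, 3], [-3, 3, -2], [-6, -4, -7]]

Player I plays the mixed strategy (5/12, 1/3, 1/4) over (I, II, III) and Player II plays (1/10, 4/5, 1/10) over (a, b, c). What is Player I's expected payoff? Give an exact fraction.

Against (1/10, 4/5, 1/10), each row's expected payoff is I: 43/10; II: 19/10; III: -9/2.
Taking the (5/12, 1/3, 1/4)-weighted average: (5/12)·(43/10) + (1/3)·(19/10) + (1/4)·(-9/2) = 13/10.

13/10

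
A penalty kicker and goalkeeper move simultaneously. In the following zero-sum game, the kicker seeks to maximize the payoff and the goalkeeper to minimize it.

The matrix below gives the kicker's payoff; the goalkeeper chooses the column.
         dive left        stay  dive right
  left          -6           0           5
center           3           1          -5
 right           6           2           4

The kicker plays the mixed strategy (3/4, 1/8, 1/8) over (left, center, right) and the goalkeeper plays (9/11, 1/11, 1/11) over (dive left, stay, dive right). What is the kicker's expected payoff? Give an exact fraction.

-211/88

Against (9/11, 1/11, 1/11), each row's expected payoff is left: -49/11; center: 23/11; right: 60/11.
Taking the (3/4, 1/8, 1/8)-weighted average: (3/4)·(-49/11) + (1/8)·(23/11) + (1/8)·(60/11) = -211/88.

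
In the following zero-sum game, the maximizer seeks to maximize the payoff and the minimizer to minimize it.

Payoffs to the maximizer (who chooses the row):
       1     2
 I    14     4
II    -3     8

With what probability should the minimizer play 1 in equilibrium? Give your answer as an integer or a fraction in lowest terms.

Row minima are 4 and -3, so the maximizer's maximin is 4; column maxima are 14 and 8, so the minimizer's minimax is 8. These differ, so the equilibrium is in mixed strategies.
Let the minimizer play 1 with probability q. The maximizer is indifferent when 14q + 4(1−q) = −3q + 8(1−q), giving q = 4/21.

4/21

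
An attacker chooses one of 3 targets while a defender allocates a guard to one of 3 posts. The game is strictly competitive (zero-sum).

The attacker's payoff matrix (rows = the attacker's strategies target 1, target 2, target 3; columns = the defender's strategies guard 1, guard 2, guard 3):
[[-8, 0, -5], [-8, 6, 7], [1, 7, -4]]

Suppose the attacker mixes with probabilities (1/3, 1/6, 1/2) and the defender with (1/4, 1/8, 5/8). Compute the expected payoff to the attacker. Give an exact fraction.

Against (1/4, 1/8, 5/8), each row's expected payoff is target 1: -41/8; target 2: 25/8; target 3: -11/8.
Taking the (1/3, 1/6, 1/2)-weighted average: (1/3)·(-41/8) + (1/6)·(25/8) + (1/2)·(-11/8) = -15/8.

-15/8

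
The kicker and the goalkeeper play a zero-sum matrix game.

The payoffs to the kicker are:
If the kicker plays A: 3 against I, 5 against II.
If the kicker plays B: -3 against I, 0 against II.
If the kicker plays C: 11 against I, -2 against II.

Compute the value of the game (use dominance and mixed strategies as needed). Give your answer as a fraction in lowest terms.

Row B is strictly dominated by row A, so the kicker never plays it.
The remaining 2×2 game on (A, C) × (I, II) has no saddle point. Let the kicker play A with probability p; indifference gives 3p + 11(1−p) = 5p − 2(1−p), so p = 13/15.
Similarly the goalkeeper's optimal q on I is 7/15, and the value is 3·(7/15) + (5)·(8/15) = 61/15.

61/15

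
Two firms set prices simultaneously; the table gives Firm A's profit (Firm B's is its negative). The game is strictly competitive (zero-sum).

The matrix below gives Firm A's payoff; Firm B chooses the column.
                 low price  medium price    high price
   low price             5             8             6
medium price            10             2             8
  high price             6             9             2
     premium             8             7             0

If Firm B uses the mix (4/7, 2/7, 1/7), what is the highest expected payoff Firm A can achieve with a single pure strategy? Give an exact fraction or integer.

52/7

low price: (5)·(4/7) + (8)·(2/7) + (6)·(1/7) = 6.
medium price: (10)·(4/7) + (2)·(2/7) + (8)·(1/7) = 52/7.
high price: (6)·(4/7) + (9)·(2/7) + (2)·(1/7) = 44/7.
premium: (8)·(4/7) + (7)·(2/7) + (0)·(1/7) = 46/7.
The best pure response is medium price with expected payoff 52/7.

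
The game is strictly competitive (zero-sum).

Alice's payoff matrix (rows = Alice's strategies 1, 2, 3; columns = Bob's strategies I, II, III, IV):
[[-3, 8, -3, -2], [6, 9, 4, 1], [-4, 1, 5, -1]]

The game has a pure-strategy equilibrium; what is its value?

1

Row minima: -3, 1, -4 → Alice's maximin is 1.
Column maxima: 6, 9, 5, 1 → Bob's minimax is 1.
They coincide at (2, IV), so the value is 1.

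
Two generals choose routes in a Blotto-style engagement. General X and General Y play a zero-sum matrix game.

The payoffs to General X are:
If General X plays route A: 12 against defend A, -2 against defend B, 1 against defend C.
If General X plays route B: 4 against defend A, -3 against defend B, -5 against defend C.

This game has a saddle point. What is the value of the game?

-2

Row minima: -2, -5 → General X's maximin is -2.
Column maxima: 12, -2, 1 → General Y's minimax is -2.
They coincide at (route A, defend B), so the value is -2.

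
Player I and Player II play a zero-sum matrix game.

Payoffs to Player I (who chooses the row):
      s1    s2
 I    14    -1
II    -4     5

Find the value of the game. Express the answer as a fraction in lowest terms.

11/4

Row minima are -1 and -4, so Player I's maximin is -1; column maxima are 14 and 5, so Player II's minimax is 5. These differ, so the equilibrium is in mixed strategies.
Let Player I play I with probability p. Player II is indifferent when 14p − 4(1−p) = −p + 5(1−p), giving p = 3/8.
Let Player II play s1 with probability q. Player I is indifferent when 14q − (1−q) = −4q + 5(1−q), giving q = 1/4.
The value is 14·(1/4) + (-1)·(3/4) = 11/4.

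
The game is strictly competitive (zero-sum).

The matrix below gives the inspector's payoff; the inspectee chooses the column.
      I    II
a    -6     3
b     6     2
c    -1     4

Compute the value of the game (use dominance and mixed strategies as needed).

Row a is strictly dominated by row c, so the inspector never plays it.
The remaining 2×2 game on (b, c) × (I, II) has no saddle point. Let the inspector play b with probability p; indifference gives 6p − (1−p) = 2p + 4(1−p), so p = 5/9.
Similarly the inspectee's optimal q on I is 2/9, and the value is 6·(2/9) + (2)·(7/9) = 26/9.

26/9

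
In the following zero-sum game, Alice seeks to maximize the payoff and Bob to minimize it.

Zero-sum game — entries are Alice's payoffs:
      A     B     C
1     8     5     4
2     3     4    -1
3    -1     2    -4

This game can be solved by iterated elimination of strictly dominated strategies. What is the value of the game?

Column B is strictly dominated by C for Bob (4<5, -1<4, -4<2); eliminate B.
Column A is strictly dominated by C for Bob (4<8, -1<3, -4<-1); eliminate A.
Row 3 is strictly dominated by row 1 (4>-4); eliminate 3.
Row 2 is strictly dominated by row 1 (4>-1); eliminate 2.
Only (1, C) remains, with payoff 4.

4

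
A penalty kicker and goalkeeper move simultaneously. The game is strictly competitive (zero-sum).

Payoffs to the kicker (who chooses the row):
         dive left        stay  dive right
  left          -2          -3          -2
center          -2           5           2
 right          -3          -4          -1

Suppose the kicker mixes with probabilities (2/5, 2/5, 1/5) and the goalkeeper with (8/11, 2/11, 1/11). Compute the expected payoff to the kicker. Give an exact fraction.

-89/55

Against (8/11, 2/11, 1/11), each row's expected payoff is left: -24/11; center: -4/11; right: -3.
Taking the (2/5, 2/5, 1/5)-weighted average: (2/5)·(-24/11) + (2/5)·(-4/11) + (1/5)·(-3) = -89/55.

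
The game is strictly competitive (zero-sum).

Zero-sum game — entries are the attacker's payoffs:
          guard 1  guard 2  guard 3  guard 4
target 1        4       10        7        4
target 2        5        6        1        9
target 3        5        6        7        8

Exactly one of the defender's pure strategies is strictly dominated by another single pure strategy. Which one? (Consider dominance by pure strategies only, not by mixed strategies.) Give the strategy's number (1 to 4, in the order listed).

2

The defender prefers columns that give the attacker less. Compare guard 2 with guard 1: 4 < 10, 5 < 6, 5 < 6.
So guard 1 strictly dominates guard 2 for the defender; guard 2 is strictly dominated.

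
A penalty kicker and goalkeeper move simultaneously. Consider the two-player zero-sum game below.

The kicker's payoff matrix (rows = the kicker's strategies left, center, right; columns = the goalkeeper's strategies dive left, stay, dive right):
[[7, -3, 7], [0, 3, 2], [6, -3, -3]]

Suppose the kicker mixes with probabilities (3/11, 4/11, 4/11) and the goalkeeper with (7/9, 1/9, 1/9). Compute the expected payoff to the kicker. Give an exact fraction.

Against (7/9, 1/9, 1/9), each row's expected payoff is left: 53/9; center: 5/9; right: 4.
Taking the (3/11, 4/11, 4/11)-weighted average: (3/11)·(53/9) + (4/11)·(5/9) + (4/11)·(4) = 323/99.

323/99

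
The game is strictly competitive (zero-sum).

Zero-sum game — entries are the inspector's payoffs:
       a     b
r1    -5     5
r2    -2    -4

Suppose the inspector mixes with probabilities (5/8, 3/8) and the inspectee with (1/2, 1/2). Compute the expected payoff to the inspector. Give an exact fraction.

Against (1/2, 1/2), each row's expected payoff is r1: 0; r2: -3.
Taking the (5/8, 3/8)-weighted average: (5/8)·(0) + (3/8)·(-3) = -9/8.

-9/8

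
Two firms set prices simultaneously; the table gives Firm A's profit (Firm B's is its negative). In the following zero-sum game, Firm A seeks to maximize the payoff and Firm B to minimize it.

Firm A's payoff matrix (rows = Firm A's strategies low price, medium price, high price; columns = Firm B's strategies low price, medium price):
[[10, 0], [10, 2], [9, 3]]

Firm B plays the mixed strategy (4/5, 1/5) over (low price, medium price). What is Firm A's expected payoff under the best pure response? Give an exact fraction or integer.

low price: (10)·(4/5) + (0)·(1/5) = 8.
medium price: (10)·(4/5) + (2)·(1/5) = 42/5.
high price: (9)·(4/5) + (3)·(1/5) = 39/5.
The best pure response is medium price with expected payoff 42/5.

42/5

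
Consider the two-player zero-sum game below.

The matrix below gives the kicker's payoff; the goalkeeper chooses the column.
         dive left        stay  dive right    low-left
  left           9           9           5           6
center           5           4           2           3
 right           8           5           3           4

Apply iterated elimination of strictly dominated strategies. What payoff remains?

Column low-left is strictly dominated by dive right for the goalkeeper (5<6, 2<3, 3<4); eliminate low-left.
Column dive left is strictly dominated by dive right for the goalkeeper (5<9, 2<5, 3<8); eliminate dive left.
Column stay is strictly dominated by dive right for the goalkeeper (5<9, 2<4, 3<5); eliminate stay.
Row center is strictly dominated by row left (5>2); eliminate center.
Row right is strictly dominated by row left (5>3); eliminate right.
Only (left, dive right) remains, with payoff 5.

5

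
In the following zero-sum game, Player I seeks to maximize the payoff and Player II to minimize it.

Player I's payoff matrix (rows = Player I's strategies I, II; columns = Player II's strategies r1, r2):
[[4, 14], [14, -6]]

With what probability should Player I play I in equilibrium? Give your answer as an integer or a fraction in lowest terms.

Row minima are 4 and -6, so Player I's maximin is 4; column maxima are 14 and 14, so Player II's minimax is 14. These differ, so the equilibrium is in mixed strategies.
Let Player I play I with probability p. Player II is indifferent when 4p + 14(1−p) = 14p − 6(1−p), giving p = 2/3.

2/3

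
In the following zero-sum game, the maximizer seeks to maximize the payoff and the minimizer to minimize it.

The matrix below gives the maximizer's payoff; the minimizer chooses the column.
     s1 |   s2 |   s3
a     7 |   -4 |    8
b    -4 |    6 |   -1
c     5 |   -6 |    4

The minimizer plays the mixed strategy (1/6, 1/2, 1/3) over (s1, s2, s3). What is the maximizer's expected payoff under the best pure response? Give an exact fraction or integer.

2

a: (7)·(1/6) + (-4)·(1/2) + (8)·(1/3) = 11/6.
b: (-4)·(1/6) + (6)·(1/2) + (-1)·(1/3) = 2.
c: (5)·(1/6) + (-6)·(1/2) + (4)·(1/3) = -5/6.
The best pure response is b with expected payoff 2.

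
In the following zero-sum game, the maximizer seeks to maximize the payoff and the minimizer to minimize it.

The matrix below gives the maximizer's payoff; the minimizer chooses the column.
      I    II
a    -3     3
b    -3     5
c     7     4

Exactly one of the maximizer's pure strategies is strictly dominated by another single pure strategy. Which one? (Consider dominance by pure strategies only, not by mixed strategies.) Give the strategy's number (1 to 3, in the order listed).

1

Compare a with c: 7 > -3, 4 > 3.
So c strictly dominates a for the maximizer; a is strictly dominated.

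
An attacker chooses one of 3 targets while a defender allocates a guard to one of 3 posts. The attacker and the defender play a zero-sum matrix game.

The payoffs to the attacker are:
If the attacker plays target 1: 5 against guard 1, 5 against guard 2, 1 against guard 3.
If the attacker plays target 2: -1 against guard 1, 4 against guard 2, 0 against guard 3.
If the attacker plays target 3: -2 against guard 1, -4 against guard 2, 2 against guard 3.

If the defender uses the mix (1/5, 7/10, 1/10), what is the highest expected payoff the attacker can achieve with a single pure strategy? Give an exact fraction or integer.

23/5

target 1: (5)·(1/5) + (5)·(7/10) + (1)·(1/10) = 23/5.
target 2: (-1)·(1/5) + (4)·(7/10) + (0)·(1/10) = 13/5.
target 3: (-2)·(1/5) + (-4)·(7/10) + (2)·(1/10) = -3.
The best pure response is target 1 with expected payoff 23/5.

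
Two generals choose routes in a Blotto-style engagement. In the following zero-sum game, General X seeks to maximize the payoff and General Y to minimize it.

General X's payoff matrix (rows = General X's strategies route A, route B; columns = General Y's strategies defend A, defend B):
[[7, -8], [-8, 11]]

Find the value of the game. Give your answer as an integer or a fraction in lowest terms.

Row minima are -8 and -8, so General X's maximin is -8; column maxima are 7 and 11, so General Y's minimax is 7. These differ, so the equilibrium is in mixed strategies.
Let General X play route A with probability p. General Y is indifferent when 7p − 8(1−p) = −8p + 11(1−p), giving p = 19/34.
Let General Y play defend A with probability q. General X is indifferent when 7q − 8(1−q) = −8q + 11(1−q), giving q = 19/34.
The value is 7·(19/34) + (-8)·(15/34) = 13/34.

13/34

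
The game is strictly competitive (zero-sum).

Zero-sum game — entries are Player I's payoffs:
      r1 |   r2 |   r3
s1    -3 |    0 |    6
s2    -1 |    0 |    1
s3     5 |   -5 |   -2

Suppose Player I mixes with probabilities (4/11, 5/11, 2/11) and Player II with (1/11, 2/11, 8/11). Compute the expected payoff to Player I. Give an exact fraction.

Against (1/11, 2/11, 8/11), each row's expected payoff is s1: 45/11; s2: 7/11; s3: -21/11.
Taking the (4/11, 5/11, 2/11)-weighted average: (4/11)·(45/11) + (5/11)·(7/11) + (2/11)·(-21/11) = 173/121.

173/121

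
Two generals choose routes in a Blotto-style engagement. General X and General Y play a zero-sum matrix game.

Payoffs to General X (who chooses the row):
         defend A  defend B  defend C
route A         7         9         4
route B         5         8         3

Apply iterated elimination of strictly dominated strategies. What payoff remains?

4

Row route B is strictly dominated by row route A (7>5, 9>8, 4>3); eliminate route B.
Column defend B is strictly dominated by defend A for General Y (7<9); eliminate defend B.
Column defend A is strictly dominated by defend C for General Y (4<7); eliminate defend A.
Only (route A, defend C) remains, with payoff 4.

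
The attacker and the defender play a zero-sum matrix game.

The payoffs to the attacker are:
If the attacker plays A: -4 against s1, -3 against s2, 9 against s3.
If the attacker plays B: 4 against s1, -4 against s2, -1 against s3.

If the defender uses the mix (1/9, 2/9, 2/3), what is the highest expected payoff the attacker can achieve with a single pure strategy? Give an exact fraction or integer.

44/9

A: (-4)·(1/9) + (-3)·(2/9) + (9)·(2/3) = 44/9.
B: (4)·(1/9) + (-4)·(2/9) + (-1)·(2/3) = -10/9.
The best pure response is A with expected payoff 44/9.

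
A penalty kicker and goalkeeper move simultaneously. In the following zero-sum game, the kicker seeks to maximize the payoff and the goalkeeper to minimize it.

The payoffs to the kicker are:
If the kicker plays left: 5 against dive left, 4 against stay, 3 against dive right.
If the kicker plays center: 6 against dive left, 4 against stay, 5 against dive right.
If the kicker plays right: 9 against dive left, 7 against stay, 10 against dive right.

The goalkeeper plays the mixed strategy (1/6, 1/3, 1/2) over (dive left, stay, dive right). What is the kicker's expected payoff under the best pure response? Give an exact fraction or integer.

left: (5)·(1/6) + (4)·(1/3) + (3)·(1/2) = 11/3.
center: (6)·(1/6) + (4)·(1/3) + (5)·(1/2) = 29/6.
right: (9)·(1/6) + (7)·(1/3) + (10)·(1/2) = 53/6.
The best pure response is right with expected payoff 53/6.

53/6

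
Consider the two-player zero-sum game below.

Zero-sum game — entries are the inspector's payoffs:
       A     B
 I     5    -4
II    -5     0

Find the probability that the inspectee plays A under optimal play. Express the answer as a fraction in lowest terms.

2/7

Row minima are -4 and -5, so the inspector's maximin is -4; column maxima are 5 and 0, so the inspectee's minimax is 0. These differ, so the equilibrium is in mixed strategies.
Let the inspectee play A with probability q. The inspector is indifferent when 5q − 4(1−q) = −5q, giving q = 2/7.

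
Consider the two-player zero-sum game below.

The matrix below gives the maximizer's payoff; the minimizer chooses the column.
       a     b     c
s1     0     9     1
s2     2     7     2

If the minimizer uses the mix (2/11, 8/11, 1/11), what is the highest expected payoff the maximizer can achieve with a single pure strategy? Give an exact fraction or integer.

s1: (0)·(2/11) + (9)·(8/11) + (1)·(1/11) = 73/11.
s2: (2)·(2/11) + (7)·(8/11) + (2)·(1/11) = 62/11.
The best pure response is s1 with expected payoff 73/11.

73/11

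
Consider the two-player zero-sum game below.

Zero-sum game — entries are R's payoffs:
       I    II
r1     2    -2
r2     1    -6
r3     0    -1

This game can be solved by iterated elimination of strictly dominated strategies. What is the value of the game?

-1

Column I is strictly dominated by II for C (-2<2, -6<1, -1<0); eliminate I.
Row r1 is strictly dominated by row r3 (-1>-2); eliminate r1.
Row r2 is strictly dominated by row r3 (-1>-6); eliminate r2.
Only (r3, II) remains, with payoff -1.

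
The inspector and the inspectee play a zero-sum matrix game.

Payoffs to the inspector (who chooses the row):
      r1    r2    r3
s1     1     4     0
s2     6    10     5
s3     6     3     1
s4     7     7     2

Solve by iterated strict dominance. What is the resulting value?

Row s1 is strictly dominated by row s2 (6>1, 10>4, 5>0); eliminate s1.
Column r1 is strictly dominated by r3 for the inspectee (5<6, 1<6, 2<7); eliminate r1.
Column r2 is strictly dominated by r3 for the inspectee (5<10, 1<3, 2<7); eliminate r2.
Row s3 is strictly dominated by row s2 (5>1); eliminate s3.
Row s4 is strictly dominated by row s2 (5>2); eliminate s4.
Only (s2, r3) remains, with payoff 5.

5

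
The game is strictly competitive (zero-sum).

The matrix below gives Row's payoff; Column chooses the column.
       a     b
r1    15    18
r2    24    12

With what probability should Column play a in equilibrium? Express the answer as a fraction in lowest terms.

2/5

Row minima are 15 and 12, so Row's maximin is 15; column maxima are 24 and 18, so Column's minimax is 18. These differ, so the equilibrium is in mixed strategies.
Let Column play a with probability q. Row is indifferent when 15q + 18(1−q) = 24q + 12(1−q), giving q = 2/5.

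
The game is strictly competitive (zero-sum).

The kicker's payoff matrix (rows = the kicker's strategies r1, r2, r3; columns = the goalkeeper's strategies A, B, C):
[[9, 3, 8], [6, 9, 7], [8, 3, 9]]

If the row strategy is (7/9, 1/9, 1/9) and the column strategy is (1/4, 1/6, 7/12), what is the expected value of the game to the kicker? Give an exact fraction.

89/12

Against (1/4, 1/6, 7/12), each row's expected payoff is r1: 89/12; r2: 85/12; r3: 31/4.
Taking the (7/9, 1/9, 1/9)-weighted average: (7/9)·(89/12) + (1/9)·(85/12) + (1/9)·(31/4) = 89/12.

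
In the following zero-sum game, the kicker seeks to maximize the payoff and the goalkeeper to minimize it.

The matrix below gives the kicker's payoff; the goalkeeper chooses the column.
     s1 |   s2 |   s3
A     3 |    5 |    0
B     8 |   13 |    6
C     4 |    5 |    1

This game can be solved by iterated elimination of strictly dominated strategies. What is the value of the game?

Column s2 is strictly dominated by s1 for the goalkeeper (3<5, 8<13, 4<5); eliminate s2.
Column s1 is strictly dominated by s3 for the goalkeeper (0<3, 6<8, 1<4); eliminate s1.
Row A is strictly dominated by row B (6>0); eliminate A.
Row C is strictly dominated by row B (6>1); eliminate C.
Only (B, s3) remains, with payoff 6.

6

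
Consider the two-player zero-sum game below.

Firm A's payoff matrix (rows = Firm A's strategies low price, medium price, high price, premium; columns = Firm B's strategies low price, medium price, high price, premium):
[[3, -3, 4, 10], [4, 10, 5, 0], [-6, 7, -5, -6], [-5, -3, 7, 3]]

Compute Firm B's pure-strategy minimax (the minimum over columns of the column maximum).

4

The worst case (largest entry) in each column is low price: 4, medium price: 10, high price: 7, premium: 10.
The best (smallest) of these is 4.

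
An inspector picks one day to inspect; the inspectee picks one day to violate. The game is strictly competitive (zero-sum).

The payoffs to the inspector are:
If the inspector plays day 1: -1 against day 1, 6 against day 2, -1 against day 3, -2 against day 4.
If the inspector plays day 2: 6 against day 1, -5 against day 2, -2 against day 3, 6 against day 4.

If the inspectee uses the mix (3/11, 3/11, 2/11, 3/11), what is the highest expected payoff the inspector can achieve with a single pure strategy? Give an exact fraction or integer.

day 1: (-1)·(3/11) + (6)·(3/11) + (-1)·(2/11) + (-2)·(3/11) = 7/11.
day 2: (6)·(3/11) + (-5)·(3/11) + (-2)·(2/11) + (6)·(3/11) = 17/11.
The best pure response is day 2 with expected payoff 17/11.

17/11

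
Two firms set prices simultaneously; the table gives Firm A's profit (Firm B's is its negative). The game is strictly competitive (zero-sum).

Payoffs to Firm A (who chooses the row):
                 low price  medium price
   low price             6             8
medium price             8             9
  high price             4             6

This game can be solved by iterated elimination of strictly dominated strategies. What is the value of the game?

8

Column medium price is strictly dominated by low price for Firm B (6<8, 8<9, 4<6); eliminate medium price.
Row low price is strictly dominated by row medium price (8>6); eliminate low price.
Row high price is strictly dominated by row medium price (8>4); eliminate high price.
Only (medium price, low price) remains, with payoff 8.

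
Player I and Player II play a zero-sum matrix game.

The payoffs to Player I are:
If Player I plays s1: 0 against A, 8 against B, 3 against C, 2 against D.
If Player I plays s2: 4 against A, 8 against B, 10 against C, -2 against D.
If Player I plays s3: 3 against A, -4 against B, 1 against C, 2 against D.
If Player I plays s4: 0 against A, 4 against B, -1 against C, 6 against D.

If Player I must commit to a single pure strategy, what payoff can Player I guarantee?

0

The worst-case payoff for each row is s1: 0, s2: -2, s3: -4, s4: -1.
The best of these is 0.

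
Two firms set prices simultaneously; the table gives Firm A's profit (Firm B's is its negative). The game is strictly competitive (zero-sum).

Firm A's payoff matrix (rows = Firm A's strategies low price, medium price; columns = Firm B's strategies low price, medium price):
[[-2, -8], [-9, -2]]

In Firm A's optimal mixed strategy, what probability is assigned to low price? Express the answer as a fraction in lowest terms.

7/13

Row minima are -8 and -9, so Firm A's maximin is -8; column maxima are -2 and -2, so Firm B's minimax is -2. These differ, so the equilibrium is in mixed strategies.
Let Firm A play low price with probability p. Firm B is indifferent when −2p − 9(1−p) = −8p − 2(1−p), giving p = 7/13.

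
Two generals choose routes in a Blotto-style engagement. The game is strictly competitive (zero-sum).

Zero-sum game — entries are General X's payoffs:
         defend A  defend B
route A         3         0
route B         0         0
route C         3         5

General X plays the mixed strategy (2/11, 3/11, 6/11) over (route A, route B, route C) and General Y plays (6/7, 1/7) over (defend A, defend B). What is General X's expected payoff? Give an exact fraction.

Against (6/7, 1/7), each row's expected payoff is route A: 18/7; route B: 0; route C: 23/7.
Taking the (2/11, 3/11, 6/11)-weighted average: (2/11)·(18/7) + (3/11)·(0) + (6/11)·(23/7) = 174/77.

174/77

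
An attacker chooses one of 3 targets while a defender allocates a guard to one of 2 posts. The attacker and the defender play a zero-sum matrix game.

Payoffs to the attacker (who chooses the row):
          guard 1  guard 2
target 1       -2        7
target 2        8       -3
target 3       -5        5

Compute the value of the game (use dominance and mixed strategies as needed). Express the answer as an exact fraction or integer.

Row target 3 is strictly dominated by row target 1, so the attacker never plays it.
The remaining 2×2 game on (target 1, target 2) × (guard 1, guard 2) has no saddle point. Let the attacker play target 1 with probability p; indifference gives −2p + 8(1−p) = 7p − 3(1−p), so p = 11/20.
Similarly the defender's optimal q on guard 1 is 1/2, and the value is -2·(1/2) + (7)·(1/2) = 5/2.

5/2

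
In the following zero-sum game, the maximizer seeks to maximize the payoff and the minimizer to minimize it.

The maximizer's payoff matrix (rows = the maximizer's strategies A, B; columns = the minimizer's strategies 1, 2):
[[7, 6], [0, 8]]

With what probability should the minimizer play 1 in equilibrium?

Row minima are 6 and 0, so the maximizer's maximin is 6; column maxima are 7 and 8, so the minimizer's minimax is 7. These differ, so the equilibrium is in mixed strategies.
Let the minimizer play 1 with probability q. The maximizer is indifferent when 7q + 6(1−q) = 8(1−q), giving q = 2/9.

2/9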